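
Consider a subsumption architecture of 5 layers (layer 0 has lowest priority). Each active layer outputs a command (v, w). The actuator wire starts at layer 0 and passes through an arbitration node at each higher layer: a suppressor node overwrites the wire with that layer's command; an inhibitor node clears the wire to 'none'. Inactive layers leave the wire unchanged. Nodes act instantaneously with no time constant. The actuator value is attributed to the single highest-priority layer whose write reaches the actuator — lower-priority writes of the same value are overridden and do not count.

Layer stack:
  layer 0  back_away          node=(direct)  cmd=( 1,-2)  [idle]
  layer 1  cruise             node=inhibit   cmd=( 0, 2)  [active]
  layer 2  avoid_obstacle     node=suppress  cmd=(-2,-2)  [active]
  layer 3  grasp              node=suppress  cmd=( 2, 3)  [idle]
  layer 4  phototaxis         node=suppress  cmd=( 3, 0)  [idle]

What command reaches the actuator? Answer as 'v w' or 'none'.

layer 0 (back_away) idle — none
layer 1 (cruise) active — inhibits: none
layer 2 (avoid_obstacle) active — suppresses: (-2, -2)
layer 3 (grasp) idle — unchanged: (-2, -2)
layer 4 (phototaxis) idle — unchanged: (-2, -2)
→ actuator (-2, -2)

-2 -2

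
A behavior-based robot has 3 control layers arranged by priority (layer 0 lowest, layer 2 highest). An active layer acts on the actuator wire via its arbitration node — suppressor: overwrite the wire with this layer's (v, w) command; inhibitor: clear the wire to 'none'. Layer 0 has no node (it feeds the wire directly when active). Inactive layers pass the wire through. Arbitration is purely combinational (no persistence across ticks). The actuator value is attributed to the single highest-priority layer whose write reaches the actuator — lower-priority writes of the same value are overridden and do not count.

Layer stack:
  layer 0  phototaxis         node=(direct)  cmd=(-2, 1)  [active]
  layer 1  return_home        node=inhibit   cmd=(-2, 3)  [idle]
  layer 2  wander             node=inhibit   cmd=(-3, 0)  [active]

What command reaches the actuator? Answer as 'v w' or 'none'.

none

L0 phototaxis: active, feeds wire = (-2, 1)
L1 return_home: idle → wire stays (-2, 1)
L2 wander: active, inhibitor → wire = none
actuator = none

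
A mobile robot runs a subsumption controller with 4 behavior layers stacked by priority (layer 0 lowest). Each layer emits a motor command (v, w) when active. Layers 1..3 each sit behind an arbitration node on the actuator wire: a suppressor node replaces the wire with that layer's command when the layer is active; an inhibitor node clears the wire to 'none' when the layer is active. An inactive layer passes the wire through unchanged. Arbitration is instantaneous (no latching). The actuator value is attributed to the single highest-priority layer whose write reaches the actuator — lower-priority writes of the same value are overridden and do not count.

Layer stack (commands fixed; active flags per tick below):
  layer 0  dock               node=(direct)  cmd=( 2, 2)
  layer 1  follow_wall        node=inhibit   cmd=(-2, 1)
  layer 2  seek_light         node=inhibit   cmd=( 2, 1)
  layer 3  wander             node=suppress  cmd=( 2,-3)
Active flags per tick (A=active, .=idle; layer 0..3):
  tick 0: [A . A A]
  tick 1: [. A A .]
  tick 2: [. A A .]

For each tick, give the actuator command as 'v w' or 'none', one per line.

tick 0:
  layer 0 (dock) active — direct: (2, 2)
  layer 1 (follow_wall) idle — unchanged: (2, 2)
  layer 2 (seek_light) active — inhibits: none
  layer 3 (wander) active — suppresses: (2, -3)
  → actuator (2, -3)
tick 1:
  layer 0 (dock) idle — none
  layer 1 (follow_wall) active — inhibits: none
  layer 2 (seek_light) active — inhibits: none
  layer 3 (wander) idle — unchanged: none
  → actuator none
tick 2:
  layer 0 (dock) idle — none
  layer 1 (follow_wall) active — inhibits: none
  layer 2 (seek_light) active — inhibits: none
  layer 3 (wander) idle — unchanged: none
  → actuator none

2 -3
none
none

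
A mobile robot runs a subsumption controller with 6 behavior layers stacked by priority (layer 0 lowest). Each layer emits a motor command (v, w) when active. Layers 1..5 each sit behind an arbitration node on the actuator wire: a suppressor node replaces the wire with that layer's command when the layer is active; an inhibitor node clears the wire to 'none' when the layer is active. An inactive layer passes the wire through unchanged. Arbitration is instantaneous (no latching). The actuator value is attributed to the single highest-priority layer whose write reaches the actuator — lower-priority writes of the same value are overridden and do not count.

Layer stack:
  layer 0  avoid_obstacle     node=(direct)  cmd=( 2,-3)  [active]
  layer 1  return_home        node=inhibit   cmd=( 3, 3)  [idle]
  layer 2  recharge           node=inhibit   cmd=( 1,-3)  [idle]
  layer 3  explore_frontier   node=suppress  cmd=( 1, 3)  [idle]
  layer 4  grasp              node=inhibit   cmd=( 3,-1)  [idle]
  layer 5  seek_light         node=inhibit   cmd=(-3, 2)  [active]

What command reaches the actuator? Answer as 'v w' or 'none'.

layer 0 (avoid_obstacle) active — direct: (2, -3)
layer 1 (return_home) idle — unchanged: (2, -3)
layer 2 (recharge) idle — unchanged: (2, -3)
layer 3 (explore_frontier) idle — unchanged: (2, -3)
layer 4 (grasp) idle — unchanged: (2, -3)
layer 5 (seek_light) active — inhibits: none
→ actuator none

none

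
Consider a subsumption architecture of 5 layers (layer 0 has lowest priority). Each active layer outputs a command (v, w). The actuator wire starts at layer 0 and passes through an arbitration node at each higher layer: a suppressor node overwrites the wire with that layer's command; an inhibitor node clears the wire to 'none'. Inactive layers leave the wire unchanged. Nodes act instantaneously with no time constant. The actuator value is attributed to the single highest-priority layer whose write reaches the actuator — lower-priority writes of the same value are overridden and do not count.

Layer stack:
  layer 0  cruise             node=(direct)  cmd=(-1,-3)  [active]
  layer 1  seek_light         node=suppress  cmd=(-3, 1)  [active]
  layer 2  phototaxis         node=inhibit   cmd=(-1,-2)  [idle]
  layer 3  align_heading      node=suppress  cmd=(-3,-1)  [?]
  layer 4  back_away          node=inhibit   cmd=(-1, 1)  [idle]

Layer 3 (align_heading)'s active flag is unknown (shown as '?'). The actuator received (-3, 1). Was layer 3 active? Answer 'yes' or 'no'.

no

If layer 3 is active=yes:
  actuator would be (-3, -1)
If layer 3 is active=no:
  actuator would be (-3, 1)
Observed (-3, 1), so layer 3 was idle.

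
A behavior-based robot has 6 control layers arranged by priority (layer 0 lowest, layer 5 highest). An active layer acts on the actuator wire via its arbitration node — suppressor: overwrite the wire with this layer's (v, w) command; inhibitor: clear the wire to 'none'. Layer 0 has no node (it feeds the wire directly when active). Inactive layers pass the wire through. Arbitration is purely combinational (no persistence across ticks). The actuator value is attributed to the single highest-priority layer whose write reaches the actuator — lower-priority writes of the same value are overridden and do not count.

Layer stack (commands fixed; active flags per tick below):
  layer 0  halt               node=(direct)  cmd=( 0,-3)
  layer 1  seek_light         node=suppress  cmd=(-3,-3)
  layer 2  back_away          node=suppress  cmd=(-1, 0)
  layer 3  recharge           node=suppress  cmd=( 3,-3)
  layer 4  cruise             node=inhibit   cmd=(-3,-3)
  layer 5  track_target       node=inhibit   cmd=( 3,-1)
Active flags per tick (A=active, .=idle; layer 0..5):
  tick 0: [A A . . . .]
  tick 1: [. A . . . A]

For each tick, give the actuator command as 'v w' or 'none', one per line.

tick 0:
  layer 0 (halt) active — direct: (0, -3)
  layer 1 (seek_light) active — suppresses: (-3, -3)
  layer 2 (back_away) idle — unchanged: (-3, -3)
  layer 3 (recharge) idle — unchanged: (-3, -3)
  layer 4 (cruise) idle — unchanged: (-3, -3)
  layer 5 (track_target) idle — unchanged: (-3, -3)
  → actuator (-3, -3)
tick 1:
  layer 0 (halt) idle — none
  layer 1 (seek_light) active — suppresses: (-3, -3)
  layer 2 (back_away) idle — unchanged: (-3, -3)
  layer 3 (recharge) idle — unchanged: (-3, -3)
  layer 4 (cruise) idle — unchanged: (-3, -3)
  layer 5 (track_target) active — inhibits: none
  → actuator none

-3 -3
none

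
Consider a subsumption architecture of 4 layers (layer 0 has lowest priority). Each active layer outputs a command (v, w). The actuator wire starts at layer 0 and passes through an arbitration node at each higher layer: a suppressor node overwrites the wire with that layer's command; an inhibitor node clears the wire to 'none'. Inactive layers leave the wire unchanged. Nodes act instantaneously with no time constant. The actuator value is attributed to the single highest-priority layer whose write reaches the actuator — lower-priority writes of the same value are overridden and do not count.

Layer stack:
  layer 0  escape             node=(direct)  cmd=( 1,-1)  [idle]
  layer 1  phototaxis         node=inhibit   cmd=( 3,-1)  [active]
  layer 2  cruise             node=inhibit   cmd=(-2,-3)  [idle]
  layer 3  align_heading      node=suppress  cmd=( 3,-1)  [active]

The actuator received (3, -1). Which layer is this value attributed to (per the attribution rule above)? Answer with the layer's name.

align_heading

layer 0 (escape) idle — none
layer 1 (phototaxis) active — inhibits: none
layer 2 (cruise) idle — unchanged: none
layer 3 (align_heading) active — suppresses: (3, -1)
→ actuator (3, -1)
last writer: layer 3 = align_heading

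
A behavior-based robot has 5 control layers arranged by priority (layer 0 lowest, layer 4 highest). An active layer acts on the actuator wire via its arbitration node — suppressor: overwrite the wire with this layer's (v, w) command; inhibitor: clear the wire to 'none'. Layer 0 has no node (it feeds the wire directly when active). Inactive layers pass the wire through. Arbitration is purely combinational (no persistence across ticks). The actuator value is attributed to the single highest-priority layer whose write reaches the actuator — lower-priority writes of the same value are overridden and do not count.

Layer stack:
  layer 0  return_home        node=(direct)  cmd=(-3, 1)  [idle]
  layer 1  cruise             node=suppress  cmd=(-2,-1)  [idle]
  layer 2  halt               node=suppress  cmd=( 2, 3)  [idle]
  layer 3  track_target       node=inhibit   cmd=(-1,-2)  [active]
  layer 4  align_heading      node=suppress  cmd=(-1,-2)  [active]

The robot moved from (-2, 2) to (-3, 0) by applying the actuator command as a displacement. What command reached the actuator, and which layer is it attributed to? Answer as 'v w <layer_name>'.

displacement = (-3, 0) − (-2, 2) = (-1, -2)
layer 0 (return_home) idle — none
layer 1 (cruise) idle — unchanged: none
layer 2 (halt) idle — unchanged: none
layer 3 (track_target) active — inhibits: none
layer 4 (align_heading) active — suppresses: (-1, -2)
→ actuator (-1, -2) — from layer 4 (align_heading)

-1 -2 align_heading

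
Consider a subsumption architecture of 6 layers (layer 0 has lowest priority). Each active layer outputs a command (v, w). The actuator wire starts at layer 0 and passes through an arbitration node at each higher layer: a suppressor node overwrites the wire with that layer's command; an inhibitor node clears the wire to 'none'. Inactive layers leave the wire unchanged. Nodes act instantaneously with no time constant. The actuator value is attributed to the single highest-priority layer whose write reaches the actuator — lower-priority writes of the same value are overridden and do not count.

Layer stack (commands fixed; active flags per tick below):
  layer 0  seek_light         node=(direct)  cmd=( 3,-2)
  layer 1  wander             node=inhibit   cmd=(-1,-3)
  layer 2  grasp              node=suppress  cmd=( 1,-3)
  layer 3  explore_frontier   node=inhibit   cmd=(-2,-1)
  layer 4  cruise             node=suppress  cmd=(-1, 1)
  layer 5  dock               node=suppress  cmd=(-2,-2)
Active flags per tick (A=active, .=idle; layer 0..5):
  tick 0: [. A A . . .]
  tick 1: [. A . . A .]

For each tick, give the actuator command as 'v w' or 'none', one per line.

tick 0:
  [0] seek_light off; wire := none
  [1] wander on (inhibit); wire := none
  [2] grasp on (suppress); wire := (1, -3)
  [3] explore_frontier off; pass (1, -3)
  [4] cruise off; pass (1, -3)
  [5] dock off; pass (1, -3)
  output (1, -3)
tick 1:
  [0] seek_light off; wire := none
  [1] wander on (inhibit); wire := none
  [2] grasp off; pass none
  [3] explore_frontier off; pass none
  [4] cruise on (suppress); wire := (-1, 1)
  [5] dock off; pass (-1, 1)
  output (-1, 1)

1 -3
-1 1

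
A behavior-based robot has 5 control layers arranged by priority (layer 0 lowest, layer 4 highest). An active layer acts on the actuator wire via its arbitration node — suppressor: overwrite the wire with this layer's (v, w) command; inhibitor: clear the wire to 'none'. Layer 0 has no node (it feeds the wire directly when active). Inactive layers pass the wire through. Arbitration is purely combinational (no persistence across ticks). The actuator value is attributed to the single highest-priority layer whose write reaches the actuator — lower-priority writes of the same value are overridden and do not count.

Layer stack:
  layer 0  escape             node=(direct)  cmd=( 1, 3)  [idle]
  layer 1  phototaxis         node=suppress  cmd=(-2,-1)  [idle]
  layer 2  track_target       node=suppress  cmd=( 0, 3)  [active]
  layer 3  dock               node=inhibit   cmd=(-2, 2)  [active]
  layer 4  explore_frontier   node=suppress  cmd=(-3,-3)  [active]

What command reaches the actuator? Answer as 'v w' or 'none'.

-3 -3

[0] escape off; wire := none
[1] phototaxis off; pass none
[2] track_target on (suppress); wire := (0, 3)
[3] dock on (inhibit); wire := none
[4] explore_frontier on (suppress); wire := (-3, -3)
output (-3, -3)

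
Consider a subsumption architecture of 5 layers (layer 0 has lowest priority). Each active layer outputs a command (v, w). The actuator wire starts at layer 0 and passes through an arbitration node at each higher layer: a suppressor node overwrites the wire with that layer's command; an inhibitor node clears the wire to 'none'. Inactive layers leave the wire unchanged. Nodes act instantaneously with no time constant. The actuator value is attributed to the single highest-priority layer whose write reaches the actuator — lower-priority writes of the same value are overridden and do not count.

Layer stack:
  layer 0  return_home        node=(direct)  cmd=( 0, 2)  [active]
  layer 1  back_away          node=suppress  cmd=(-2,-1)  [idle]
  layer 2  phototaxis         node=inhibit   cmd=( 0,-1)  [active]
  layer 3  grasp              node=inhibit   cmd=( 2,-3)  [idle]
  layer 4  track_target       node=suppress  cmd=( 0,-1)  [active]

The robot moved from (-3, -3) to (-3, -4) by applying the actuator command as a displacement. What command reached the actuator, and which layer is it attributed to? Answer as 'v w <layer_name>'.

displacement = (-3, -4) − (-3, -3) = (0, -1)
L0 return_home: active, feeds wire = (0, 2)
L1 back_away: idle → wire stays (0, 2)
L2 phototaxis: active, inhibitor → wire = none
L3 grasp: idle → wire stays none
L4 track_target: active, suppressor → wire = (0, -1)
actuator = (0, -1) — from layer 4 (track_target)

0 -1 track_target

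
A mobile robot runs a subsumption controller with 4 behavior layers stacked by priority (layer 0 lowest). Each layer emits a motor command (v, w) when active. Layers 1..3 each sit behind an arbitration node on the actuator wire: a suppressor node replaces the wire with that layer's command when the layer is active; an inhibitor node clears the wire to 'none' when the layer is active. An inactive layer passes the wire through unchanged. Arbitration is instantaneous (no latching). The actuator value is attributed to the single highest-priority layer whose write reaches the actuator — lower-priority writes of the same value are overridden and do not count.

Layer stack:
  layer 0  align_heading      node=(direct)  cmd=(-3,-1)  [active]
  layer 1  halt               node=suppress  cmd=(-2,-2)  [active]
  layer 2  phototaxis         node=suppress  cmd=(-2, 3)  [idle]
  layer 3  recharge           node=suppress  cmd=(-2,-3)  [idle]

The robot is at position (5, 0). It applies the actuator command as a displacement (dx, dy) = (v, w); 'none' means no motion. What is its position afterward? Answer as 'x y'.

3 -2

L0 align_heading: active, feeds wire = (-3, -1)
L1 halt: active, suppressor → wire = (-2, -2)
L2 phototaxis: idle → wire stays (-2, -2)
L3 recharge: idle → wire stays (-2, -2)
actuator = (-2, -2)
position: (5, 0) + (-2, -2) = (3, -2)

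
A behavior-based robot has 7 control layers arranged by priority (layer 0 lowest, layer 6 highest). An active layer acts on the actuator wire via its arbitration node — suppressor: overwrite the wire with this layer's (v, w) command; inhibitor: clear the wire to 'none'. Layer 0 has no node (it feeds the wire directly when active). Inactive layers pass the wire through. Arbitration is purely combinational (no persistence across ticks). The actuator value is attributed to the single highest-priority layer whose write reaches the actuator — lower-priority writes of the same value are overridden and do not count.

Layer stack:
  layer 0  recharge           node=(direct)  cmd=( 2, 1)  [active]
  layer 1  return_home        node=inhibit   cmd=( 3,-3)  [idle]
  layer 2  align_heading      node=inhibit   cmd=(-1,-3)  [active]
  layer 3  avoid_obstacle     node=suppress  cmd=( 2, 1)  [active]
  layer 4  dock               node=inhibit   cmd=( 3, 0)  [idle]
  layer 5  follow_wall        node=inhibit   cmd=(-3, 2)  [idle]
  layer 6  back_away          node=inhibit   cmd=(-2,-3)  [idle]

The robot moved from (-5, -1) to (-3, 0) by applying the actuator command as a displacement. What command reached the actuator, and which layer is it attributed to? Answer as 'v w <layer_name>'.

2 1 avoid_obstacle

displacement = (-3, 0) − (-5, -1) = (2, 1)
layer 0 (recharge) active — direct: (2, 1)
layer 1 (return_home) idle — unchanged: (2, 1)
layer 2 (align_heading) active — inhibits: none
layer 3 (avoid_obstacle) active — suppresses: (2, 1)
layer 4 (dock) idle — unchanged: (2, 1)
layer 5 (follow_wall) idle — unchanged: (2, 1)
layer 6 (back_away) idle — unchanged: (2, 1)
→ actuator (2, 1) — from layer 3 (avoid_obstacle)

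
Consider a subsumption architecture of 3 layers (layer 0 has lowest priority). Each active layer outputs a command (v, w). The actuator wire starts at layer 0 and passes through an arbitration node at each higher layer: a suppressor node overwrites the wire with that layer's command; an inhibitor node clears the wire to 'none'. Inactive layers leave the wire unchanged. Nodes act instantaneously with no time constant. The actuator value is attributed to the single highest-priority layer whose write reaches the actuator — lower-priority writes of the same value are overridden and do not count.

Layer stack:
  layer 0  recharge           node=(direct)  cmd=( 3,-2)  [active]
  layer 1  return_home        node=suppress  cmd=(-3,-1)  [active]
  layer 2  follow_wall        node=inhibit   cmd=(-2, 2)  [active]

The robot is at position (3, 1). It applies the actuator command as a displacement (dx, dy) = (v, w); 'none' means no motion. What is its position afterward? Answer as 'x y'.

L0 recharge: active, feeds wire = (3, -2)
L1 return_home: active, suppressor → wire = (-3, -1)
L2 follow_wall: active, inhibitor → wire = none
actuator = none
position: (3, 1) + none = (3, 1)

3 1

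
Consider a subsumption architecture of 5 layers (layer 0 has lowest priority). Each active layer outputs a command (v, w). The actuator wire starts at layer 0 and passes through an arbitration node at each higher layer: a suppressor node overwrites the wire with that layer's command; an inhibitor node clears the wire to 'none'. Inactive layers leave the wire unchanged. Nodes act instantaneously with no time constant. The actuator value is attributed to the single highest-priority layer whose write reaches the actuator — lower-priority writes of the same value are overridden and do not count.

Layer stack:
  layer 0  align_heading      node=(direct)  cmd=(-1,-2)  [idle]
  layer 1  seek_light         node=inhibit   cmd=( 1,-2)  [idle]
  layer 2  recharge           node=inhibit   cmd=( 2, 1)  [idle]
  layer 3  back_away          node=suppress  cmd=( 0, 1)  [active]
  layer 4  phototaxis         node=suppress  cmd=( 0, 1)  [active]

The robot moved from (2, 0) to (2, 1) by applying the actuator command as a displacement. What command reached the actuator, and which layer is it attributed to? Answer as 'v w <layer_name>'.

0 1 phototaxis

displacement = (2, 1) − (2, 0) = (0, 1)
L0 align_heading: idle → wire = none
L1 seek_light: idle → wire stays none
L2 recharge: idle → wire stays none
L3 back_away: active, suppressor → wire = (0, 1)
L4 phototaxis: active, suppressor → wire = (0, 1)
actuator = (0, 1) — from layer 4 (phototaxis)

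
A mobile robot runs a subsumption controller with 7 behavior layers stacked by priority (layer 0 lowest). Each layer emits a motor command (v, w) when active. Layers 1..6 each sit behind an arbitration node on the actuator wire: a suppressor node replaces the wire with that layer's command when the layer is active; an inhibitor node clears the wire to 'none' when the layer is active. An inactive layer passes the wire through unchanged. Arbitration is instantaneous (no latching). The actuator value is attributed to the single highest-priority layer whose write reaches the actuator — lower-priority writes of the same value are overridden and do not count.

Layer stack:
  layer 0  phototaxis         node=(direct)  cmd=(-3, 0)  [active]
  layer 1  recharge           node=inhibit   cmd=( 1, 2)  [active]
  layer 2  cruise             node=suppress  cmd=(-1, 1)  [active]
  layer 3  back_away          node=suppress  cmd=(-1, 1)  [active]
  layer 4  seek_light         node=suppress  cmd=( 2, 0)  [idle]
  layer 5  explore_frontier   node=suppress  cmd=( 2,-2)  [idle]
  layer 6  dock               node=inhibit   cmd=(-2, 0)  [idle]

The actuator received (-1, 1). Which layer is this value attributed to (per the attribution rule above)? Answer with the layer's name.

L0 phototaxis: active, feeds wire = (-3, 0)
L1 recharge: active, inhibitor → wire = none
L2 cruise: active, suppressor → wire = (-1, 1)
L3 back_away: active, suppressor → wire = (-1, 1)
L4 seek_light: idle → wire stays (-1, 1)
L5 explore_frontier: idle → wire stays (-1, 1)
L6 dock: idle → wire stays (-1, 1)
actuator = (-1, 1)
last writer: layer 3 = back_away

back_away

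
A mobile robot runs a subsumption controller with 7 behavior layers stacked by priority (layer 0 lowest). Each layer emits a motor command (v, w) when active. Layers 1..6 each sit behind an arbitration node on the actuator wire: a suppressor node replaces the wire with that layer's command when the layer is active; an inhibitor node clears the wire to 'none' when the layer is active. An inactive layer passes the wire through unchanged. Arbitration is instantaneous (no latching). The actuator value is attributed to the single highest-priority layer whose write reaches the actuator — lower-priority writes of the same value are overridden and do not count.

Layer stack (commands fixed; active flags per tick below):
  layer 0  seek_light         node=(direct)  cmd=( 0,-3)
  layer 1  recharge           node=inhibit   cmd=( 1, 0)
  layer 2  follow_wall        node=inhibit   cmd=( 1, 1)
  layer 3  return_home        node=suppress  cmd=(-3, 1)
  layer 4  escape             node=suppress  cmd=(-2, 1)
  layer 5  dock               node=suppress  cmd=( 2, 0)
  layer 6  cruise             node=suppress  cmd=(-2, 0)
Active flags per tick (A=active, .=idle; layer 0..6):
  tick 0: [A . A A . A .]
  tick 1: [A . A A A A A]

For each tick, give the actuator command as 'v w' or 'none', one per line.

2 0
-2 0

tick 0:
  layer 0 (seek_light) active — direct: (0, -3)
  layer 1 (recharge) idle — unchanged: (0, -3)
  layer 2 (follow_wall) active — inhibits: none
  layer 3 (return_home) active — suppresses: (-3, 1)
  layer 4 (escape) idle — unchanged: (-3, 1)
  layer 5 (dock) active — suppresses: (2, 0)
  layer 6 (cruise) idle — unchanged: (2, 0)
  → actuator (2, 0)
tick 1:
  layer 0 (seek_light) active — direct: (0, -3)
  layer 1 (recharge) idle — unchanged: (0, -3)
  layer 2 (follow_wall) active — inhibits: none
  layer 3 (return_home) active — suppresses: (-3, 1)
  layer 4 (escape) active — suppresses: (-2, 1)
  layer 5 (dock) active — suppresses: (2, 0)
  layer 6 (cruise) active — suppresses: (-2, 0)
  → actuator (-2, 0)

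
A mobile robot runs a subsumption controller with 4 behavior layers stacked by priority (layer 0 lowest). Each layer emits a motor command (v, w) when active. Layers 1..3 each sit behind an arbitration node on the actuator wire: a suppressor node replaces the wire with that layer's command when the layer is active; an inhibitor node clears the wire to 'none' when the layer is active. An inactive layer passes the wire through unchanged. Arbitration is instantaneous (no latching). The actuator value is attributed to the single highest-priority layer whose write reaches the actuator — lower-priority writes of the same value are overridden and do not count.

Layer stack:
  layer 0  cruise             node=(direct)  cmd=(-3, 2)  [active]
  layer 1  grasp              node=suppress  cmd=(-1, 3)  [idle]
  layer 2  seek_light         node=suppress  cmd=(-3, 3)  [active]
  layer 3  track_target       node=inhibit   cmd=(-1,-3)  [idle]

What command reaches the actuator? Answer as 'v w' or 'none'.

-3 3

L0 cruise: active, feeds wire = (-3, 2)
L1 grasp: idle → wire stays (-3, 2)
L2 seek_light: active, suppressor → wire = (-3, 3)
L3 track_target: idle → wire stays (-3, 3)
actuator = (-3, 3)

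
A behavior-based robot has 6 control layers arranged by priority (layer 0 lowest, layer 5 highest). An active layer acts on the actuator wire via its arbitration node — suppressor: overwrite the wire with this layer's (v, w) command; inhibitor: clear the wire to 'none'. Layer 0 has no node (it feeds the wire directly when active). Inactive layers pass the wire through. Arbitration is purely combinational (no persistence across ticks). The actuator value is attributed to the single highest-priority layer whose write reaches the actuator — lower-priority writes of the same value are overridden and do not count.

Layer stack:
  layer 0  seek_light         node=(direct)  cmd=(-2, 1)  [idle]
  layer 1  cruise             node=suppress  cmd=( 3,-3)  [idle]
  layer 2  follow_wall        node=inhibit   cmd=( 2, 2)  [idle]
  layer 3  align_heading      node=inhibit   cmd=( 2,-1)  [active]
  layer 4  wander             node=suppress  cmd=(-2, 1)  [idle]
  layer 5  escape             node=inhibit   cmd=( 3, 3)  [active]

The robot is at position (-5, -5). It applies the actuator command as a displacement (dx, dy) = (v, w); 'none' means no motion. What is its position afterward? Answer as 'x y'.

L0 seek_light: idle → wire = none
L1 cruise: idle → wire stays none
L2 follow_wall: idle → wire stays none
L3 align_heading: active, inhibitor → wire = none
L4 wander: idle → wire stays none
L5 escape: active, inhibitor → wire = none
actuator = none
position: (-5, -5) + none = (-5, -5)

-5 -5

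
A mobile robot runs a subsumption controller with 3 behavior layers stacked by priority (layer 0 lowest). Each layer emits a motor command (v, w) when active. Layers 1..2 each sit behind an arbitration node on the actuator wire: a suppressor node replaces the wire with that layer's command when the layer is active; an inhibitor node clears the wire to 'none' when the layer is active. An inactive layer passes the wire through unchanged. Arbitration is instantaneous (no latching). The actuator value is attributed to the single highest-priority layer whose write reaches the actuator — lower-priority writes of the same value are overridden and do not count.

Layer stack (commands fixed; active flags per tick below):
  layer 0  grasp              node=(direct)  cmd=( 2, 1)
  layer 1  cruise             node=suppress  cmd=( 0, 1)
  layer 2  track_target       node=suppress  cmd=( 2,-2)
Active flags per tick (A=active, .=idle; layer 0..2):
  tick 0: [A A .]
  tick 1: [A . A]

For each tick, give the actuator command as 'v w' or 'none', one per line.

tick 0:
  layer 0 (grasp) active — direct: (2, 1)
  layer 1 (cruise) active — suppresses: (0, 1)
  layer 2 (track_target) idle — unchanged: (0, 1)
  → actuator (0, 1)
tick 1:
  layer 0 (grasp) active — direct: (2, 1)
  layer 1 (cruise) idle — unchanged: (2, 1)
  layer 2 (track_target) active — suppresses: (2, -2)
  → actuator (2, -2)

0 1
2 -2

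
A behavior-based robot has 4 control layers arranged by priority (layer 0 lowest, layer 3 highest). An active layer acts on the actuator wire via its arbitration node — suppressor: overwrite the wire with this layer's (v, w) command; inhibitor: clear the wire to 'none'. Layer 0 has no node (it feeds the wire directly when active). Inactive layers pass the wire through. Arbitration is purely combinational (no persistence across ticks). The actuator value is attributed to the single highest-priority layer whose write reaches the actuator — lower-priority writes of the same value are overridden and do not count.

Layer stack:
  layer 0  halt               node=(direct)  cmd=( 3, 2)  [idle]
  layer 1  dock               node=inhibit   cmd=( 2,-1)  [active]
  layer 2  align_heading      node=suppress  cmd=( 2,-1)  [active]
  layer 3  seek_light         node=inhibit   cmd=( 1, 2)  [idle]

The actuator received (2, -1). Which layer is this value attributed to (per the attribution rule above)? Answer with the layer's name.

[0] halt off; wire := none
[1] dock on (inhibit); wire := none
[2] align_heading on (suppress); wire := (2, -1)
[3] seek_light off; pass (2, -1)
output (2, -1)
last writer: layer 2 = align_heading

align_heading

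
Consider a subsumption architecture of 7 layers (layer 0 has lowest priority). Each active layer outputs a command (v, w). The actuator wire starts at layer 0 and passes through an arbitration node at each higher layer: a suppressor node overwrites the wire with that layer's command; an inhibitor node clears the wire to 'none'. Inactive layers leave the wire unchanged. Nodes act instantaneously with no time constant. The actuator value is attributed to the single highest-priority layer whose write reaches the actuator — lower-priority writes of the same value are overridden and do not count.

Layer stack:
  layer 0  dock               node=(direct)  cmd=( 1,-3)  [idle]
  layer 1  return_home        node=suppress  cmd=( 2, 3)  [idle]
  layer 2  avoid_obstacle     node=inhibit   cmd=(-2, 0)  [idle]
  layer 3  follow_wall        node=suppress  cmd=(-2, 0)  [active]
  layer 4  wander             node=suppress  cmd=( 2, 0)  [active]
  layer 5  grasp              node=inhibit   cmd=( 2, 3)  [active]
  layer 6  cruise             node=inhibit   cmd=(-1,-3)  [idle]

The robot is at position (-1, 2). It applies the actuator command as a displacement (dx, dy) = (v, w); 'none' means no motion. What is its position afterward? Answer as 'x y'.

-1 2

layer 0 (dock) idle — none
layer 1 (return_home) idle — unchanged: none
layer 2 (avoid_obstacle) idle — unchanged: none
layer 3 (follow_wall) active — suppresses: (-2, 0)
layer 4 (wander) active — suppresses: (2, 0)
layer 5 (grasp) active — inhibits: none
layer 6 (cruise) idle — unchanged: none
→ actuator none
position: (-1, 2) + none = (-1, 2)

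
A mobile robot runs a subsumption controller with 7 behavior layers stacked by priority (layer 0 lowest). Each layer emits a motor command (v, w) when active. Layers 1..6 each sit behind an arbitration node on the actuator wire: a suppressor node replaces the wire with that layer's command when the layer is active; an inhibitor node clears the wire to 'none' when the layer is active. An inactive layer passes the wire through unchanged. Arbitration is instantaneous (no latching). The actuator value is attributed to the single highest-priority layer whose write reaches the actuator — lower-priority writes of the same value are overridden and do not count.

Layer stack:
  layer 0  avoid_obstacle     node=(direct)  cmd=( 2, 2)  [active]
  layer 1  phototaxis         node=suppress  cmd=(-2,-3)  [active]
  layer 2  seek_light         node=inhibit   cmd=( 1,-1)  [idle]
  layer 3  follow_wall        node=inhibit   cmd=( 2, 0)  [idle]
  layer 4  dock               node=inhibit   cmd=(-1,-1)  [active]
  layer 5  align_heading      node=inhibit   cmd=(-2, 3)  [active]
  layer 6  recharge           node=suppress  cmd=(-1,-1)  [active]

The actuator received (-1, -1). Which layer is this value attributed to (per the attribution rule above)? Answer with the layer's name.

recharge

[0] avoid_obstacle on; wire := (2, 2)
[1] phototaxis on (suppress); wire := (-2, -3)
[2] seek_light off; pass (-2, -3)
[3] follow_wall off; pass (-2, -3)
[4] dock on (inhibit); wire := none
[5] align_heading on (inhibit); wire := none
[6] recharge on (suppress); wire := (-1, -1)
output (-1, -1)
last writer: layer 6 = recharge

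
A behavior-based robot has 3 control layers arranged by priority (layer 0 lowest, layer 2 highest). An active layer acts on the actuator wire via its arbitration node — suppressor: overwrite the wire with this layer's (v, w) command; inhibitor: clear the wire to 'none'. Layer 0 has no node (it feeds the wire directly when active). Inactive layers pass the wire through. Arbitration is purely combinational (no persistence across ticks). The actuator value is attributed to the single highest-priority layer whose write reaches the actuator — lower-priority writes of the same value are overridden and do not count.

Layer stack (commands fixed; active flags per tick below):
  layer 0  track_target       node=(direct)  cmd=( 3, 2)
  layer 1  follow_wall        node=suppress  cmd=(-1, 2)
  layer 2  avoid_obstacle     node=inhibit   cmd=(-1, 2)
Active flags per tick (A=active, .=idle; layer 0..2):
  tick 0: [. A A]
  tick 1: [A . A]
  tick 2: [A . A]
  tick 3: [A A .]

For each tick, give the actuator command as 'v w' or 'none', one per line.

tick 0:
  L0 track_target: idle → wire = none
  L1 follow_wall: active, suppressor → wire = (-1, 2)
  L2 avoid_obstacle: active, inhibitor → wire = none
  actuator = none
tick 1:
  L0 track_target: active, feeds wire = (3, 2)
  L1 follow_wall: idle → wire stays (3, 2)
  L2 avoid_obstacle: active, inhibitor → wire = none
  actuator = none
tick 2:
  L0 track_target: active, feeds wire = (3, 2)
  L1 follow_wall: idle → wire stays (3, 2)
  L2 avoid_obstacle: active, inhibitor → wire = none
  actuator = none
tick 3:
  L0 track_target: active, feeds wire = (3, 2)
  L1 follow_wall: active, suppressor → wire = (-1, 2)
  L2 avoid_obstacle: idle → wire stays (-1, 2)
  actuator = (-1, 2)

none
none
none
-1 2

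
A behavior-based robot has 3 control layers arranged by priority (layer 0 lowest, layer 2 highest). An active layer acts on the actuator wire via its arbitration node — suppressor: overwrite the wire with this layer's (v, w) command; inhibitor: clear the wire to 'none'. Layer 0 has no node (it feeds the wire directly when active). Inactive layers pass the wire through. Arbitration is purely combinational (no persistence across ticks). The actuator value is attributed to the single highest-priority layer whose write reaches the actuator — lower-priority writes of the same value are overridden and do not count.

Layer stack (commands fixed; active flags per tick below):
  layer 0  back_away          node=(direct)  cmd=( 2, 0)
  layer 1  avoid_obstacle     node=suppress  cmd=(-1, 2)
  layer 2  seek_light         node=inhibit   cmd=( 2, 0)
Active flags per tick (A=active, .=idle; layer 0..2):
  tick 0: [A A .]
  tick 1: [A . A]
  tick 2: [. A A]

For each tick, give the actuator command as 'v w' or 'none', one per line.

-1 2
none
none

tick 0:
  [0] back_away on; wire := (2, 0)
  [1] avoid_obstacle on (suppress); wire := (-1, 2)
  [2] seek_light off; pass (-1, 2)
  output (-1, 2)
tick 1:
  [0] back_away on; wire := (2, 0)
  [1] avoid_obstacle off; pass (2, 0)
  [2] seek_light on (inhibit); wire := none
  output none
tick 2:
  [0] back_away off; wire := none
  [1] avoid_obstacle on (suppress); wire := (-1, 2)
  [2] seek_light on (inhibit); wire := none
  output none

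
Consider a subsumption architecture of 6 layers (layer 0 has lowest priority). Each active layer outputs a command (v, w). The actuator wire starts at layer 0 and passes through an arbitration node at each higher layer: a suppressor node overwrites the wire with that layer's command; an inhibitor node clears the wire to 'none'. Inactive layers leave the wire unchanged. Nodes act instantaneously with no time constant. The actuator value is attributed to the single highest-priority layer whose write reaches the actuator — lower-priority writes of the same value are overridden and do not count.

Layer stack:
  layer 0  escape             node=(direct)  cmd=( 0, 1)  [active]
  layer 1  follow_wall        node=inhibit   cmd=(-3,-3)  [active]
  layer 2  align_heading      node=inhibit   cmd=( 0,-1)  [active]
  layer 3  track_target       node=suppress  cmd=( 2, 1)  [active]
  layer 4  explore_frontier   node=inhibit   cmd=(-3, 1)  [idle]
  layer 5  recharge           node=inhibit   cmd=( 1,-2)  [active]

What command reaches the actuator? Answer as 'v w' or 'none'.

L0 escape: active, feeds wire = (0, 1)
L1 follow_wall: active, inhibitor → wire = none
L2 align_heading: active, inhibitor → wire = none
L3 track_target: active, suppressor → wire = (2, 1)
L4 explore_frontier: idle → wire stays (2, 1)
L5 recharge: active, inhibitor → wire = none
actuator = none

none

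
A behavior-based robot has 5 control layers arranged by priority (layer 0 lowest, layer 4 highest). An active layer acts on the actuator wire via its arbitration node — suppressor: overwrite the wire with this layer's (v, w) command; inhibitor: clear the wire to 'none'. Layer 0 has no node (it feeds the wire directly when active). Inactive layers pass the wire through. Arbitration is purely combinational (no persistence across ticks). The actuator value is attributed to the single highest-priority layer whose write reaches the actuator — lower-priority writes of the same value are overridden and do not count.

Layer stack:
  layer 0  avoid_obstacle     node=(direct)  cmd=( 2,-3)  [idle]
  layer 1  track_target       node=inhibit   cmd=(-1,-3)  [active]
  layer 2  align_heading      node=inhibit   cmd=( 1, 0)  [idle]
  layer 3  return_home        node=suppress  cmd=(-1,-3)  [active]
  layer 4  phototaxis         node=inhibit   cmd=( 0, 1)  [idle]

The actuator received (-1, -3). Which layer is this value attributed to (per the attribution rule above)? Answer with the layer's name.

L0 avoid_obstacle: idle → wire = none
L1 track_target: active, inhibitor → wire = none
L2 align_heading: idle → wire stays none
L3 return_home: active, suppressor → wire = (-1, -3)
L4 phototaxis: idle → wire stays (-1, -3)
actuator = (-1, -3)
last writer: layer 3 = return_home

return_home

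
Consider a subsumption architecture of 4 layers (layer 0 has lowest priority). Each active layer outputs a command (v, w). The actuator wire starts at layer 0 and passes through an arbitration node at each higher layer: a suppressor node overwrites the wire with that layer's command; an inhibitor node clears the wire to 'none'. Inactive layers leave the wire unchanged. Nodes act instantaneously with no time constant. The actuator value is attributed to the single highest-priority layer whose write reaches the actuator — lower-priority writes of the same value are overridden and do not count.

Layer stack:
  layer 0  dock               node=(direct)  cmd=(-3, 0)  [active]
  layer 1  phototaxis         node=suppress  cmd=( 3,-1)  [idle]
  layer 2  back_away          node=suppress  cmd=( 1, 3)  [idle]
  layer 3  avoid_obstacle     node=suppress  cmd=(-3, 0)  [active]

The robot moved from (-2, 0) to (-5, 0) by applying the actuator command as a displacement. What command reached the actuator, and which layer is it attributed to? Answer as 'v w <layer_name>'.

-3 0 avoid_obstacle

displacement = (-5, 0) − (-2, 0) = (-3, 0)
[0] dock on; wire := (-3, 0)
[1] phototaxis off; pass (-3, 0)
[2] back_away off; pass (-3, 0)
[3] avoid_obstacle on (suppress); wire := (-3, 0)
output (-3, 0) — from layer 3 (avoid_obstacle)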